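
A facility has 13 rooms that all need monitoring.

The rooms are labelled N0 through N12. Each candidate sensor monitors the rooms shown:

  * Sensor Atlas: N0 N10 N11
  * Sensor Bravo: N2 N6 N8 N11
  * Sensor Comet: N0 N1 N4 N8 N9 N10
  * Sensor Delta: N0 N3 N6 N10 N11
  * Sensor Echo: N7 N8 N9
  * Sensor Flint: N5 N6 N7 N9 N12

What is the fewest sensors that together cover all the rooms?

Bravo and Comet and Delta and Flint together: Bravo ∪ Comet ∪ Delta ∪ Flint = {N0, N1, N2, N3, N4, N5, N6, N7, N8, N9, N10, N11, N12} — every room is covered.
No 3 of the 6 sensors cover everything (all 20 combinations miss at least one room), so 4 is optimal.

4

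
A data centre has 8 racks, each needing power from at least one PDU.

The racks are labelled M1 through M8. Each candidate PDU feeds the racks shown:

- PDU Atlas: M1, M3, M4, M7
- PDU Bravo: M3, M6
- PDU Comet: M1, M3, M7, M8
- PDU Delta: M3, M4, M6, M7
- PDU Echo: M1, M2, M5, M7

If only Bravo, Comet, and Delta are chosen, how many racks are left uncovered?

Union of Bravo, Comet, Delta = {M1, M3, M4, M6, M7, M8}.
Not covered: M2, M5 — 2 racks.

2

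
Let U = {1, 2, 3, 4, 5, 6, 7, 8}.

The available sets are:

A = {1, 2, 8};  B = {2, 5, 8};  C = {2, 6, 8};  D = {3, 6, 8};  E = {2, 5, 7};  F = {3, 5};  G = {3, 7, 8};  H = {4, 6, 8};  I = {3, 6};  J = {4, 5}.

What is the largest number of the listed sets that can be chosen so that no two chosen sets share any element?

A, I, J are pairwise disjoint (A={1,2,8}; I={3,6}; J={4,5}).
Every remaining set overlaps one of these, and no 4 of the listed sets are pairwise disjoint, so 3 is the maximum.

3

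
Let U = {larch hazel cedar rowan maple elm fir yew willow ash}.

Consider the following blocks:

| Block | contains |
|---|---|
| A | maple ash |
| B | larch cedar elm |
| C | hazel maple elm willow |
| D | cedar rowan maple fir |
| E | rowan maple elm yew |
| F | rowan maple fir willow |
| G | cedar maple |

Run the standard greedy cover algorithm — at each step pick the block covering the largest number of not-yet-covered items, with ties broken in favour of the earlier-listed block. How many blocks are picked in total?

5

Greedy: pick C (covers 4 new) → pick D (covers 3 new) → pick A (covers 1 new) → pick B (covers 1 new) → pick E (covers 1 new). Total picks: 5.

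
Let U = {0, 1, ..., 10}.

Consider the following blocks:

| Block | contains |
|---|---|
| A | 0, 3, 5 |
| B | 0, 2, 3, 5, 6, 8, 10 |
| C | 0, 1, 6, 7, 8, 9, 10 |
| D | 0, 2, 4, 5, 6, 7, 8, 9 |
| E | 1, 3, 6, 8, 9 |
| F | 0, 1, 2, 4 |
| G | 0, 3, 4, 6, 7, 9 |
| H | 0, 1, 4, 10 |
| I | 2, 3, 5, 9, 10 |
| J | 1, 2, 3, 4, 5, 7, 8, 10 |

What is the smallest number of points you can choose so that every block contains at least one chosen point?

The 2 points {0, 3} hit every block.
No single point lies in every block, so at least 2 are needed and 2 is optimal.

2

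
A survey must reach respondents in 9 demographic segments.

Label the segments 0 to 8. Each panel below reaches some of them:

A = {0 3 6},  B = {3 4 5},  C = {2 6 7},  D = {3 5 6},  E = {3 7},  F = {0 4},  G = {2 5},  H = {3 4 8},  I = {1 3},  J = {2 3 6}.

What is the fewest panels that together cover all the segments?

Take {A, C, D, H, I}. Their union is {0, 1, 2, 3, 4, 5, 6, 7, 8}, which is all 9 segments.
No 4 of the 10 panels cover everything (all 210 combinations miss at least one segment), so 5 is optimal.

5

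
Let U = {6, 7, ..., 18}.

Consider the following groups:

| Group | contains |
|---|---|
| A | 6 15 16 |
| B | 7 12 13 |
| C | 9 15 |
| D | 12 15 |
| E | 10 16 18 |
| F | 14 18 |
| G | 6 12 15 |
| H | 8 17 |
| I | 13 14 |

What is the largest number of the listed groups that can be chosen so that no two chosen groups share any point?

4

B, C, E, H are pairwise disjoint (B={7,12,13}; C={9,15}; E={10,16,18}; H={8,17}).
Every remaining group overlaps one of these, and no 5 of the listed groups are pairwise disjoint, so 4 is the maximum.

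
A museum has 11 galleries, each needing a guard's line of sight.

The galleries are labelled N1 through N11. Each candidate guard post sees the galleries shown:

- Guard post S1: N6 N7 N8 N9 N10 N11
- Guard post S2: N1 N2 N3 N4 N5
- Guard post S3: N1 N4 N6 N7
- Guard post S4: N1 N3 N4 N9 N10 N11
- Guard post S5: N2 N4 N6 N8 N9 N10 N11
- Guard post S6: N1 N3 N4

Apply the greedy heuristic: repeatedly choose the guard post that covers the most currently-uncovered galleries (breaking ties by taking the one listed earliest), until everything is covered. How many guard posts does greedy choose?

3

Greedy: pick S5 (covers 7 new) → pick S2 (covers 3 new) → pick S1 (covers 1 new). Total picks: 3.
(The true minimum cover uses only 2 guard posts, so greedy is not optimal here.)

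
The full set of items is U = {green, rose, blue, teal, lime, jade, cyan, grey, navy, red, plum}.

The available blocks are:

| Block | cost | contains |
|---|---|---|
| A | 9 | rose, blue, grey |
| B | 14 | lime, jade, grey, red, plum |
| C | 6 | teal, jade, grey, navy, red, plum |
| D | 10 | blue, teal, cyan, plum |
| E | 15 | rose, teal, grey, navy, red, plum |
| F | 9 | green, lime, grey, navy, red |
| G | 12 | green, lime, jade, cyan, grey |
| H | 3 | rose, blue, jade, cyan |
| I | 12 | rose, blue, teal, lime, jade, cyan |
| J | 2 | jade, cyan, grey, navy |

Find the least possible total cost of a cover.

18

C, F, H together cover every item (C ∪ F ∪ H = {green, rose, blue, teal, lime, jade, cyan, grey, navy, red, plum}); total cost 6 + 9 + 3 = 18.
The greedy pick J, H, C, F costs 20; no covering selection beats 18.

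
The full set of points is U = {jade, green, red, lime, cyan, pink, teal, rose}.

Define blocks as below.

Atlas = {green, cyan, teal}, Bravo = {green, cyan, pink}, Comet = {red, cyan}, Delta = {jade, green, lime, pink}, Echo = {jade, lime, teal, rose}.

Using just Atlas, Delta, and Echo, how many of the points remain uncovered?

1

Union of Atlas, Delta, Echo = {jade, green, lime, cyan, pink, teal, rose}.
Not covered: red — 1 point.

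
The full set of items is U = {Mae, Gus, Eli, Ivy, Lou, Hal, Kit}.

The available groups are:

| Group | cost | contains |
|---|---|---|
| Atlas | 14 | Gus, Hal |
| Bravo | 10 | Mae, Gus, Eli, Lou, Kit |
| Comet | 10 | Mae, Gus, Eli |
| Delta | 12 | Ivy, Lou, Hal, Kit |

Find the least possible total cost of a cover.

22

Bravo, Delta together cover every item (Bravo ∪ Delta = {Mae, Gus, Eli, Ivy, Lou, Hal, Kit}); total cost 10 + 12 = 22.
No covering selection has total cost below 22.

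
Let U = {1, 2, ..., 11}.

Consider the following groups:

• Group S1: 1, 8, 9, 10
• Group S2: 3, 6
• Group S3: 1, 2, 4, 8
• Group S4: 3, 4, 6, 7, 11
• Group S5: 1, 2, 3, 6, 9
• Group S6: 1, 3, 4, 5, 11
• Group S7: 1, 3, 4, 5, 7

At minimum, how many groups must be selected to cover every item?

4

S1 and S5 and S6 and S7 together: S1 ∪ S5 ∪ S6 ∪ S7 = {1, 2, 3, 4, 5, 6, 7, 8, 9, 10, 11} — every item is covered.
No 3 of the 7 groups cover everything (all 35 combinations miss at least one item), so 4 is optimal.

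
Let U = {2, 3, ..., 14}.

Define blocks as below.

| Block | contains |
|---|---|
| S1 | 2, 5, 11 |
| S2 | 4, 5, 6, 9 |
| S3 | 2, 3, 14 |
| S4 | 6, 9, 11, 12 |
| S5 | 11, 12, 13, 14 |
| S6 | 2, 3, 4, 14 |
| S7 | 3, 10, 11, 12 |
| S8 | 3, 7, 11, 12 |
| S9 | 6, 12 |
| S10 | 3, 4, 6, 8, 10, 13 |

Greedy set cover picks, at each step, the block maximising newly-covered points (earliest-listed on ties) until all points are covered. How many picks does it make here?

5

Greedy: pick S10 (covers 6 new) → pick S1 (covers 3 new) → pick S4 (covers 2 new) → pick S3 (covers 1 new) → pick S8 (covers 1 new). Total picks: 5.
(The true minimum cover uses only 4 blocks, so greedy is not optimal here.)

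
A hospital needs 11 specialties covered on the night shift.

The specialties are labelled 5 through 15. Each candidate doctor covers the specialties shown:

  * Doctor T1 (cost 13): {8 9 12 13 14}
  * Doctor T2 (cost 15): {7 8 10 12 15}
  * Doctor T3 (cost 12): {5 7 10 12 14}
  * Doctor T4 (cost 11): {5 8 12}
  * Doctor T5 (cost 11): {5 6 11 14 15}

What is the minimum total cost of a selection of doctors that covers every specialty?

36

T1, T3, T5 together cover every specialty (T1 ∪ T3 ∪ T5 = {5, 6, 7, 8, 9, 10, 11, 12, 13, 14, 15}); total cost 13 + 12 + 11 = 36.
No covering selection has total cost below 36.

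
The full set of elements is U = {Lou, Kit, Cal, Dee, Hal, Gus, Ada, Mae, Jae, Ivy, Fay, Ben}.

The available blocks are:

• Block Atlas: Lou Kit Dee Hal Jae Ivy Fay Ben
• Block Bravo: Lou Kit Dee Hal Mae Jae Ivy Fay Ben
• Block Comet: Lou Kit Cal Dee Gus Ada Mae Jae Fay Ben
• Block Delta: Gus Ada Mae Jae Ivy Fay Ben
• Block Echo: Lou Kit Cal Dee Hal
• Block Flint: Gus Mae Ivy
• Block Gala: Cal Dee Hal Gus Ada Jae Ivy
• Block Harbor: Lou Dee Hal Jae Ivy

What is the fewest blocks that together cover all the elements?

Take {Bravo, Gala}. Their union is {Lou, Kit, Cal, Dee, Hal, Gus, Ada, Mae, Jae, Ivy, Fay, Ben}, which is all 12 elements.
No single block has all 12 elements (the largest, Comet, has 10), so 2 is optimal.

2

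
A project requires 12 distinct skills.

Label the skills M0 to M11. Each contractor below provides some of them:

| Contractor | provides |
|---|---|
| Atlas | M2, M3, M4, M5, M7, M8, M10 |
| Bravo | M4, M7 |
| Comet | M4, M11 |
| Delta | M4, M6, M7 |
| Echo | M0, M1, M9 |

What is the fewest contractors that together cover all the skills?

Atlas and Comet and Delta and Echo together: Atlas ∪ Comet ∪ Delta ∪ Echo = {M0, M1, M2, M3, M4, M5, M6, M7, M8, M9, M10, M11} — every skill is covered.
No 3 of the 5 contractors cover everything (all 10 combinations miss at least one skill), so 4 is optimal.

4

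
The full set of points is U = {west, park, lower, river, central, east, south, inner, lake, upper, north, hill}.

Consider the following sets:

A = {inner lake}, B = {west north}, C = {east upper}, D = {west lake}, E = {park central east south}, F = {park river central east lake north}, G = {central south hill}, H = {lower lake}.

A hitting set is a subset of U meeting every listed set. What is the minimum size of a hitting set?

Take T = {central, east, lake, north}. Each listed set contains at least one of these, so T is a hitting set of size 4.
The sets A, B, C, G are pairwise disjoint, so any hitting set needs a separate point for each — at least 4. Hence 4 is optimal.

4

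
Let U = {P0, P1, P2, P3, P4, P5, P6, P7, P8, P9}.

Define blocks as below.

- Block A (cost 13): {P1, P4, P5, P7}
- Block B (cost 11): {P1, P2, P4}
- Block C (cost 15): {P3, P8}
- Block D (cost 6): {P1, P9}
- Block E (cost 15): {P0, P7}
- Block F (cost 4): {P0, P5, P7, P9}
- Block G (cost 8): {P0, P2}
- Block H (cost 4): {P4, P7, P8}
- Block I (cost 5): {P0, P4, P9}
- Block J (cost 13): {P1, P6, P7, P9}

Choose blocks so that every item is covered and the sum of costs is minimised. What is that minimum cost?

B, C, F, J together cover every item (B ∪ C ∪ F ∪ J = {P0, P1, P2, P3, P4, P5, P6, P7, P8, P9}); total cost 11 + 15 + 4 + 13 = 43.
The greedy pick F, H, B, J, C costs 47; no covering selection beats 43.

43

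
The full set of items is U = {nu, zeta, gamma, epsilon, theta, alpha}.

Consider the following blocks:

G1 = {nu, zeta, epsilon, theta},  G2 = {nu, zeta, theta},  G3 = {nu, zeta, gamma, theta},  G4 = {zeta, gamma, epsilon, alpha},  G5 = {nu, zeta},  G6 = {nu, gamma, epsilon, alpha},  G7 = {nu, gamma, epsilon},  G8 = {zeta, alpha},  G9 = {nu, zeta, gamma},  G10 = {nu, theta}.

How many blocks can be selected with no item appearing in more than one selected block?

G8, G10 are pairwise disjoint (G8={zeta,alpha}; G10={nu,theta}).
Every remaining block overlaps one of these, and no 3 of the listed blocks are pairwise disjoint, so 2 is the maximum.

2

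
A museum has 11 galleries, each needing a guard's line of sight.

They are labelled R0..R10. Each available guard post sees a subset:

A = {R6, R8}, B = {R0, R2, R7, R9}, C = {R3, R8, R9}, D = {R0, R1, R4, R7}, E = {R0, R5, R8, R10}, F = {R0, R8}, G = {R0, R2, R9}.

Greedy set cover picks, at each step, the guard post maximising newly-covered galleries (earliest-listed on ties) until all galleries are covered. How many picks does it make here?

Greedy: pick B (covers 4 new) → pick E (covers 3 new) → pick D (covers 2 new) → pick A (covers 1 new) → pick C (covers 1 new). Total picks: 5.

5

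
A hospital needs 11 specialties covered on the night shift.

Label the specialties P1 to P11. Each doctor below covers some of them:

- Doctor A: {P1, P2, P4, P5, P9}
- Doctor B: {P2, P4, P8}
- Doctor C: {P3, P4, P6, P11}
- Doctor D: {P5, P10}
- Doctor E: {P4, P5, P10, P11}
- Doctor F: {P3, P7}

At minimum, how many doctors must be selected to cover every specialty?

Take {A, B, C, D, F}. Their union is {P1, P2, P3, P4, P5, P6, P7, P8, P9, P10, P11}, which is all 11 specialties.
No 4 of the 6 doctors cover everything (all 15 combinations miss at least one specialty), so 5 is optimal.

5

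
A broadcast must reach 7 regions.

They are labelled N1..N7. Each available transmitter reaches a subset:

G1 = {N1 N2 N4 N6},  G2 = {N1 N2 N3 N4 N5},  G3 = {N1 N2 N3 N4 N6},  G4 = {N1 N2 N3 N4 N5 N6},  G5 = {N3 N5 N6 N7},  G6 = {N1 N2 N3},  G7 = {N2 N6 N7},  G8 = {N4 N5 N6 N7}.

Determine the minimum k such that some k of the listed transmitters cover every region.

2

Take {G2, G7}. Their union is {N1, N2, N3, N4, N5, N6, N7}, which is all 7 regions.
No single transmitter has all 7 regions (the largest, G4, has 6), so 2 is optimal.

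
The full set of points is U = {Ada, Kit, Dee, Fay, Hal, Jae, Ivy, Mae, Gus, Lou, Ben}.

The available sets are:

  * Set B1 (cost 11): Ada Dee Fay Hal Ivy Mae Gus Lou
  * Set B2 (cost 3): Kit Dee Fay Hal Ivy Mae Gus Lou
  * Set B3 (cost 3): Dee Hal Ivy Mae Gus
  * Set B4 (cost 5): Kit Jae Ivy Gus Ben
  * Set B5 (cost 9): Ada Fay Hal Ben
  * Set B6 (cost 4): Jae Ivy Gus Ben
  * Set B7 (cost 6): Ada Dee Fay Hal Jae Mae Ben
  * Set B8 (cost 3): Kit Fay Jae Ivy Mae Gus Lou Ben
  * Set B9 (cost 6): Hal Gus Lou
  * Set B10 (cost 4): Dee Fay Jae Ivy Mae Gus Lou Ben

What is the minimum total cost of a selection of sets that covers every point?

9

B2, B7 together cover every point (B2 ∪ B7 = {Ada, Kit, Dee, Fay, Hal, Jae, Ivy, Mae, Gus, Lou, Ben}); total cost 3 + 6 = 9.
The greedy pick B2, B8, B7 costs 12; no covering selection beats 9.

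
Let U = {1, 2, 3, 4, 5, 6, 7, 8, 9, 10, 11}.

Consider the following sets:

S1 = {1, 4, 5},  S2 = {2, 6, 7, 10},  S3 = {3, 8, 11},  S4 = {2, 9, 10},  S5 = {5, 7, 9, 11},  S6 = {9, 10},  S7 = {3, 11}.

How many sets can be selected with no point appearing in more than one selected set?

3

S1, S6, S7 are pairwise disjoint (S1={1,4,5}; S6={9,10}; S7={3,11}).
Every remaining set overlaps one of these, and no 4 of the listed sets are pairwise disjoint, so 3 is the maximum.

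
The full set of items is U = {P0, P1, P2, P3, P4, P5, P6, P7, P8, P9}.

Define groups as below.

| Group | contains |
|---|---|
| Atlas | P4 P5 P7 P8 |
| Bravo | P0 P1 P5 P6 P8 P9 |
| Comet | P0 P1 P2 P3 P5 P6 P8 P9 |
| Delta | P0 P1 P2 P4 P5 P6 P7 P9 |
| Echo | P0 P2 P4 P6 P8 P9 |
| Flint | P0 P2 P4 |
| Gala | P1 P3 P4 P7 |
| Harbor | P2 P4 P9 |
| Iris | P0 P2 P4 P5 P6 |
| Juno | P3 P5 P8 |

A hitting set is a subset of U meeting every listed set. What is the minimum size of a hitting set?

The 2 items {P4, P5} hit every group.
The groups Harbor, Juno are pairwise disjoint, so any hitting set needs a separate item for each — at least 2. Hence 2 is optimal.

2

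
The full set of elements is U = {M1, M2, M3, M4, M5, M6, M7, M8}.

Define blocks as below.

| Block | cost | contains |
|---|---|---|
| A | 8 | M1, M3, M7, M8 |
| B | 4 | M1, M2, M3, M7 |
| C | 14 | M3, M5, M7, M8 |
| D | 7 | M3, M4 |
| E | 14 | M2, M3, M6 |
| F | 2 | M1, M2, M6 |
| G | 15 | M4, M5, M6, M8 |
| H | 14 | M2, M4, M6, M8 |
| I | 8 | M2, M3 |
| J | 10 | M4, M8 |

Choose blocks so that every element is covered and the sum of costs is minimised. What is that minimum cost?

B, G together cover every element (B ∪ G = {M1, M2, M3, M4, M5, M6, M7, M8}); total cost 4 + 15 = 19.
The greedy pick F, B, G costs 21; no covering selection beats 19.

19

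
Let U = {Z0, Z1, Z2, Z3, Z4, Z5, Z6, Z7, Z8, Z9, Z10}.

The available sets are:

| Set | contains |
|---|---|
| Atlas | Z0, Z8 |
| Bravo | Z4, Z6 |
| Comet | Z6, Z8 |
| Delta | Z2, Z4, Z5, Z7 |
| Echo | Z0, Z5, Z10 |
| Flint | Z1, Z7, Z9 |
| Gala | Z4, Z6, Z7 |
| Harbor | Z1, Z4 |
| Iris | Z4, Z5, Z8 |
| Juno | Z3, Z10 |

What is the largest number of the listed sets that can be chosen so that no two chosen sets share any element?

Atlas, Bravo, Flint, Juno are pairwise disjoint (Atlas={Z0,Z8}; Bravo={Z4,Z6}; Flint={Z1,Z7,Z9}; Juno={Z3,Z10}).
Every remaining set overlaps one of these, and no 5 of the listed sets are pairwise disjoint, so 4 is the maximum.

4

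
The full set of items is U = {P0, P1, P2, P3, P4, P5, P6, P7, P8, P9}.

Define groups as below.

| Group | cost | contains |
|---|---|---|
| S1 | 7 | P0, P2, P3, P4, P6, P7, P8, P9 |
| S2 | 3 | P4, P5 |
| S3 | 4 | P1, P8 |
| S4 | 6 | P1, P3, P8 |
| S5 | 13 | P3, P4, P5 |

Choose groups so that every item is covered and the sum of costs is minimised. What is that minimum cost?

S1, S2, S3 together cover every item (S1 ∪ S2 ∪ S3 = {P0, P1, P2, P3, P4, P5, P6, P7, P8, P9}); total cost 7 + 3 + 4 = 14.
No covering selection has total cost below 14.

14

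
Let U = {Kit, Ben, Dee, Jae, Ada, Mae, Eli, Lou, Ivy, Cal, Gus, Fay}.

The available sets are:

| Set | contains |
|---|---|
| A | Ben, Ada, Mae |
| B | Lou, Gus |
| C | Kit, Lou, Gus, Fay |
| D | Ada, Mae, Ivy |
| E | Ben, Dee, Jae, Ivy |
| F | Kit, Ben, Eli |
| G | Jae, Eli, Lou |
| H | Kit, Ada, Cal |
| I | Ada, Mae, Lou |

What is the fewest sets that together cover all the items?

5

Take {C, D, E, F, H}. Their union is {Kit, Ben, Dee, Jae, Ada, Mae, Eli, Lou, Ivy, Cal, Gus, Fay}, which is all 12 items.
No 4 of the 9 sets cover everything (all 126 combinations miss at least one item), so 5 is optimal.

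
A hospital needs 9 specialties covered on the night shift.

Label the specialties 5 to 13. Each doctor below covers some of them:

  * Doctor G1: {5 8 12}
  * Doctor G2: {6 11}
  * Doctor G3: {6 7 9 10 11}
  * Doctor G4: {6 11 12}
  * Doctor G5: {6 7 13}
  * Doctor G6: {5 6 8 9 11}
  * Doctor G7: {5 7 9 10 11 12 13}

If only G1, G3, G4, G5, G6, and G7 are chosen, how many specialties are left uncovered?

Union of G1, G3, G4, G5, G6, G7 = {5, 6, 7, 8, 9, 10, 11, 12, 13} — that's every specialty, so 0 are uncovered.

0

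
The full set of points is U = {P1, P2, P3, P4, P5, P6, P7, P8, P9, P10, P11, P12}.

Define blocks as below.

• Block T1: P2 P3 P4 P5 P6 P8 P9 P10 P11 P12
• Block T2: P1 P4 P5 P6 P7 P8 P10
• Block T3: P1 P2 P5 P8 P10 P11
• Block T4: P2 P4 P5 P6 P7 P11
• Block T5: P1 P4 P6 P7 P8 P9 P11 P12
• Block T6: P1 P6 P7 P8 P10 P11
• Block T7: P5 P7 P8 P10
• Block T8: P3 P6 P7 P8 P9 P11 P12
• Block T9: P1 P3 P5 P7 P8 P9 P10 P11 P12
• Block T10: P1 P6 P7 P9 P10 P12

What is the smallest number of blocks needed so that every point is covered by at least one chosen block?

2

Take {T1, T6}. Their union is {P1, P2, P3, P4, P5, P6, P7, P8, P9, P10, P11, P12}, which is all 12 points.
No single block has all 12 points (the largest, T1, has 10), so 2 is optimal.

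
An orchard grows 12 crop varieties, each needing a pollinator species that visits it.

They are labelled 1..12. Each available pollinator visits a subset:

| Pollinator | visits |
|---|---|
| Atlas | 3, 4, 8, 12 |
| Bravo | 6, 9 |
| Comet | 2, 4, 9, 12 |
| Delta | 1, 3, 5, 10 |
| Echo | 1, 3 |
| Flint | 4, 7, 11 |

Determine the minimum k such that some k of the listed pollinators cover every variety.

Take {Atlas, Bravo, Comet, Delta, Flint}. Their union is {1, 2, 3, 4, 5, 6, 7, 8, 9, 10, 11, 12}, which is all 12 varieties.
No 4 of the 6 pollinators cover everything (all 15 combinations miss at least one variety), so 5 is optimal.

5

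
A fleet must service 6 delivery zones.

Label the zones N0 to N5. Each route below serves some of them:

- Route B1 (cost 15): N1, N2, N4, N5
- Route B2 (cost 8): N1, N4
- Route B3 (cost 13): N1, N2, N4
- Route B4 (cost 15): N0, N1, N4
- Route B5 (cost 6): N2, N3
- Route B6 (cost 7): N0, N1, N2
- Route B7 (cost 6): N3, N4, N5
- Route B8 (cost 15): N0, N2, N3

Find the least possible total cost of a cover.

B6, B7 together cover every zone (B6 ∪ B7 = {N0, N1, N2, N3, N4, N5}); total cost 7 + 6 = 13.
No covering selection has total cost below 13.

13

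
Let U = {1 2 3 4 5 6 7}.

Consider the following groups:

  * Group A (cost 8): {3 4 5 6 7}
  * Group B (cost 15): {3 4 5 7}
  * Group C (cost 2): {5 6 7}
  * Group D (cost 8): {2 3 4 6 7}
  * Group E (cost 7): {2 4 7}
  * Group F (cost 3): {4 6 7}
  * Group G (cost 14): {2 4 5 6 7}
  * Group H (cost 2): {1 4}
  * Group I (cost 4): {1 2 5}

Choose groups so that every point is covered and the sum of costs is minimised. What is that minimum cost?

C, D, H together cover every point (C ∪ D ∪ H = {1, 2, 3, 4, 5, 6, 7}); total cost 2 + 8 + 2 = 12.
No covering selection has total cost below 12.

12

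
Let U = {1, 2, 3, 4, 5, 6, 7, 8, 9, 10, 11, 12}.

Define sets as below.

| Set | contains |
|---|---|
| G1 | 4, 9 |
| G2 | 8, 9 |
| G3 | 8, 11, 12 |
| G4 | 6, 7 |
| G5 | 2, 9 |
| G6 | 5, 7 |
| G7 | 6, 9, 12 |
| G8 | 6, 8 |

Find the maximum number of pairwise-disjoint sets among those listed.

3

G1, G6, G8 are pairwise disjoint (G1={4,9}; G6={5,7}; G8={6,8}).
Every remaining set overlaps one of these, and no 4 of the listed sets are pairwise disjoint, so 3 is the maximum.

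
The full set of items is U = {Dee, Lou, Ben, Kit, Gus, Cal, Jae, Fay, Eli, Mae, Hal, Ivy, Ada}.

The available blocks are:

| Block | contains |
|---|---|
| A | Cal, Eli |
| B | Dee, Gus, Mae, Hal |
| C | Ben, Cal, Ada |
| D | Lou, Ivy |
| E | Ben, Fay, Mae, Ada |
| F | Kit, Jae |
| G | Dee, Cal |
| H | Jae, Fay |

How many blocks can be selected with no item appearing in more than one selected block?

4

A, B, D, H are pairwise disjoint (A={Cal,Eli}; B={Dee,Gus,Mae,Hal}; D={Lou,Ivy}; H={Jae,Fay}).
Every remaining block overlaps one of these, and no 5 of the listed blocks are pairwise disjoint, so 4 is the maximum.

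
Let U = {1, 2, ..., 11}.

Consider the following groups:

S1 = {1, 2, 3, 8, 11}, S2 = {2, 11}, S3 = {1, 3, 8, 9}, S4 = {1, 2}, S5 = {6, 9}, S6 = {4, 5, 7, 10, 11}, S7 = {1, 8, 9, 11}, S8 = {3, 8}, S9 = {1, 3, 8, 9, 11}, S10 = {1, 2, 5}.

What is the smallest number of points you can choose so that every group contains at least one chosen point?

4

H = {1, 8, 9, 11} meets every group (each contains at least one member of H), and |H| = 4.
The groups S4, S5, S6, S8 are pairwise disjoint, so any hitting set needs a separate point for each — at least 4. Hence 4 is optimal.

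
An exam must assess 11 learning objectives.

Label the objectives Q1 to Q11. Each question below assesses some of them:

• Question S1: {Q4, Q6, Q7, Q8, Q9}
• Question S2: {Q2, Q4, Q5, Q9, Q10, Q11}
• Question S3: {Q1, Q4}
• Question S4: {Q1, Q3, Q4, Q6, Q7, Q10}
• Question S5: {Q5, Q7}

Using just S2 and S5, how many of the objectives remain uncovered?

Union of S2, S5 = {Q2, Q4, Q5, Q7, Q9, Q10, Q11}.
Not covered: Q1, Q3, Q6, Q8 — 4 objectives.

4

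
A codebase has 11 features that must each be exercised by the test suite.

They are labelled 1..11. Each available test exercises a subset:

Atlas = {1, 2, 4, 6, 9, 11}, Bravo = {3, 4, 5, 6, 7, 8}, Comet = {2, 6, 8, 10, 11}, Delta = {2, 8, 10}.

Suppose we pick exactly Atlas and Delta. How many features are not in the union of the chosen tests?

Union of Atlas, Delta = {1, 2, 4, 6, 8, 9, 10, 11}.
Not covered: 3, 5, 7 — 3 features.

3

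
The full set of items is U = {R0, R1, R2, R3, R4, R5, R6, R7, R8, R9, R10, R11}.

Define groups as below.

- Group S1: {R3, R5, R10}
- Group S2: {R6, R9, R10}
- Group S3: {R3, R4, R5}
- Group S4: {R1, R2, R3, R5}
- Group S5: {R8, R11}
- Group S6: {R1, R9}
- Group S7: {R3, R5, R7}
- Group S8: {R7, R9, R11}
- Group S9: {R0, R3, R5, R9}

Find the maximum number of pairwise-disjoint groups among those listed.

3

S2, S5, S7 are pairwise disjoint (S2={R6,R9,R10}; S5={R8,R11}; S7={R3,R5,R7}).
Every remaining group overlaps one of these, and no 4 of the listed groups are pairwise disjoint, so 3 is the maximum.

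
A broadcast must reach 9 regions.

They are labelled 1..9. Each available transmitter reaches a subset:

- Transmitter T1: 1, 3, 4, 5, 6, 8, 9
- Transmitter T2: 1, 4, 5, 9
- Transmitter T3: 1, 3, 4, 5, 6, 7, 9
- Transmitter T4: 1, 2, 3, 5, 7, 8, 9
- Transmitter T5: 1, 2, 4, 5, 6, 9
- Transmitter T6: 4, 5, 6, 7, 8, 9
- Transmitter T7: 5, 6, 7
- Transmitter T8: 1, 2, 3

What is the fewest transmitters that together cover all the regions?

Take {T4, T6}. Their union is {1, 2, 3, 4, 5, 6, 7, 8, 9}, which is all 9 regions.
No single transmitter has all 9 regions (the largest, T1, has 7), so 2 is optimal.

2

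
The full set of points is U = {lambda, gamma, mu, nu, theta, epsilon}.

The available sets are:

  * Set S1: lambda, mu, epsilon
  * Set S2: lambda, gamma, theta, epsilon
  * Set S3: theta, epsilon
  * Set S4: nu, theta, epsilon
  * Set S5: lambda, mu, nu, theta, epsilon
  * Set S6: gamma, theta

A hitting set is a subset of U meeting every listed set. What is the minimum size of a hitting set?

2

H = {mu, theta} meets every set (each contains at least one member of H), and |H| = 2.
The sets S1, S6 are pairwise disjoint, so any hitting set needs a separate point for each — at least 2. Hence 2 is optimal.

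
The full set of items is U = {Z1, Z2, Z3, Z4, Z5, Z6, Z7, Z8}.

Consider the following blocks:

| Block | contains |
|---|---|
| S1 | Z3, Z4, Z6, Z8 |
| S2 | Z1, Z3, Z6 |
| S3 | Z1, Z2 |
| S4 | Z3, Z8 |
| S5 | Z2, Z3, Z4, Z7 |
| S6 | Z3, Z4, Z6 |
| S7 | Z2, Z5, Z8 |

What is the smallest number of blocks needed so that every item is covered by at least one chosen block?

Take {S2, S5, S7}. Their union is {Z1, Z2, Z3, Z4, Z5, Z6, Z7, Z8}, which is all 8 items.
Only S7 contains Z5, so S7 is forced; the remaining 5 items need at least 2 more blocks (each remaining block adds at most 3) — so at least 3 blocks are needed, and 3 is optimal.

3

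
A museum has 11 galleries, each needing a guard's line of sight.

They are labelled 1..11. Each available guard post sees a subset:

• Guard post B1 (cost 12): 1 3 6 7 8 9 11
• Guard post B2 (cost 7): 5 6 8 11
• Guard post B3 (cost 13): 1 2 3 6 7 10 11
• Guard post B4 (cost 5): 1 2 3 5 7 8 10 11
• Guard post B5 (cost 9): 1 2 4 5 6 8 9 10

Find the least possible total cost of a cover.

B4, B5 together cover every gallery (B4 ∪ B5 = {1, 2, 3, 4, 5, 6, 7, 8, 9, 10, 11}); total cost 5 + 9 = 14.
No covering selection has total cost below 14.

14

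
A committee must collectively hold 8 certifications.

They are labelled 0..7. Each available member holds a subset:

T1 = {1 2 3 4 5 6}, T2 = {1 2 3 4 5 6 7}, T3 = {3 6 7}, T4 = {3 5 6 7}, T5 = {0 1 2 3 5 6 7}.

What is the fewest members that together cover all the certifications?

Take {T2, T5}. Their union is {0, 1, 2, 3, 4, 5, 6, 7}, which is all 8 certifications.
No single member has all 8 certifications (the largest, T2, has 7), so 2 is optimal.

2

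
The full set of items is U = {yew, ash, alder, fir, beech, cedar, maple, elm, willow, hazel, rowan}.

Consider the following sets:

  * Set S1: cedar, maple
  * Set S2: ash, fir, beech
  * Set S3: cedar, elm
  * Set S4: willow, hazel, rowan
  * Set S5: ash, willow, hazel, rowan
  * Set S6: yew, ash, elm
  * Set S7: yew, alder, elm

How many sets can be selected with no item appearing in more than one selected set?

4

S1, S2, S4, S7 are pairwise disjoint (S1={cedar,maple}; S2={ash,fir,beech}; S4={willow,hazel,rowan}; S7={yew,alder,elm}).
Every remaining set overlaps one of these, and no 5 of the listed sets are pairwise disjoint, so 4 is the maximum.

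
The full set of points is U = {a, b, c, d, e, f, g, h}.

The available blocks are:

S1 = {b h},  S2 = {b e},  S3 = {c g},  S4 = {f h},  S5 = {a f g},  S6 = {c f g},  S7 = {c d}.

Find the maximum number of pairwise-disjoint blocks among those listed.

3

S1, S5, S7 are pairwise disjoint (S1={b,h}; S5={a,f,g}; S7={c,d}).
Every remaining block overlaps one of these, and no 4 of the listed blocks are pairwise disjoint, so 3 is the maximum.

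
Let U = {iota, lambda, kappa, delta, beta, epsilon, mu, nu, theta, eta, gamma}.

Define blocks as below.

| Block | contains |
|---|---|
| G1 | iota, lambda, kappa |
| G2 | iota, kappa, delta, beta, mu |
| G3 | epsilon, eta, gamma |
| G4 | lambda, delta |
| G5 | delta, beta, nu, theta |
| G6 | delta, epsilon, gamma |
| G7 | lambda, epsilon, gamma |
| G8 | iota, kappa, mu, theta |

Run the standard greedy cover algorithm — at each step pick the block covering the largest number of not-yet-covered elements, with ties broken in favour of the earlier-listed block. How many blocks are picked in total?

Greedy: pick G2 (covers 5 new) → pick G3 (covers 3 new) → pick G5 (covers 2 new) → pick G1 (covers 1 new). Total picks: 4.

4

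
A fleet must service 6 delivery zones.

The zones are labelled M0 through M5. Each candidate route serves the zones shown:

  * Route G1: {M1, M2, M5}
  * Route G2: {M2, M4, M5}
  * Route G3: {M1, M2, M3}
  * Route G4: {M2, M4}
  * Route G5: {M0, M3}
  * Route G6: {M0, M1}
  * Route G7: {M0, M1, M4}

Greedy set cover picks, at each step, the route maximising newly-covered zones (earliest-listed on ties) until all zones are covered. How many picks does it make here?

3

Greedy: pick G1 (covers 3 new) → pick G5 (covers 2 new) → pick G2 (covers 1 new). Total picks: 3.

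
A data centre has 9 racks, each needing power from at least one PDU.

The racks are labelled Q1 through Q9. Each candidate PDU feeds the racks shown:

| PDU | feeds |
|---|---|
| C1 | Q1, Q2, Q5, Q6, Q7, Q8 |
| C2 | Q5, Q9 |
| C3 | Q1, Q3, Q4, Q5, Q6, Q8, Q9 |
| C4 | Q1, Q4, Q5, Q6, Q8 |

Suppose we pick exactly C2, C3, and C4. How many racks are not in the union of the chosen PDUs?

2

Union of C2, C3, C4 = {Q1, Q3, Q4, Q5, Q6, Q8, Q9}.
Not covered: Q2, Q7 — 2 racks.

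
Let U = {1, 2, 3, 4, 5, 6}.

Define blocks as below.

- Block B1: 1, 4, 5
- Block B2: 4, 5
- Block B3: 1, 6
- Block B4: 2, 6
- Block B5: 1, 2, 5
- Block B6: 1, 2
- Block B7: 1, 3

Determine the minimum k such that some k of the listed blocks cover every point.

B2 and B4 and B7 together: B2 ∪ B4 ∪ B7 = {1, 2, 3, 4, 5, 6} — every point is covered.
Only B7 contains 3, so B7 is forced; the remaining 4 points need at least 2 more blocks (each remaining block adds at most 2) — so at least 3 blocks are needed, and 3 is optimal.

3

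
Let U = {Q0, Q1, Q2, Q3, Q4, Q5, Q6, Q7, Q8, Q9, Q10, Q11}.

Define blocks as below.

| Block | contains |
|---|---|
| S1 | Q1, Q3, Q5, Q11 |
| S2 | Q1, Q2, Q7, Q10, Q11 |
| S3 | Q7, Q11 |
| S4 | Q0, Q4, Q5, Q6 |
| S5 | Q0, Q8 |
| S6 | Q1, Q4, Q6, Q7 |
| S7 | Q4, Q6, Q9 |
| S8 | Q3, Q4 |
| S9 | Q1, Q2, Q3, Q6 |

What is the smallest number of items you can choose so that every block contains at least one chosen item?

H = {Q0, Q3, Q7, Q9} meets every block (each contains at least one member of H), and |H| = 4.
No choice of 3 items meets every block, so 4 is the minimum.

4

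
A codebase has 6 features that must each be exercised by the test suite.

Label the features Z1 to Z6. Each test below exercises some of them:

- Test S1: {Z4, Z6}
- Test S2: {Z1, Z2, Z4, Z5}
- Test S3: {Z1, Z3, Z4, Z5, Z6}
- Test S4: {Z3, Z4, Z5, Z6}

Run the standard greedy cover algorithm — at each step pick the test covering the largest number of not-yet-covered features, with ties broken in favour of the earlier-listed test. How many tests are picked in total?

2

Greedy: pick S3 (covers 5 new) → pick S2 (covers 1 new). Total picks: 2.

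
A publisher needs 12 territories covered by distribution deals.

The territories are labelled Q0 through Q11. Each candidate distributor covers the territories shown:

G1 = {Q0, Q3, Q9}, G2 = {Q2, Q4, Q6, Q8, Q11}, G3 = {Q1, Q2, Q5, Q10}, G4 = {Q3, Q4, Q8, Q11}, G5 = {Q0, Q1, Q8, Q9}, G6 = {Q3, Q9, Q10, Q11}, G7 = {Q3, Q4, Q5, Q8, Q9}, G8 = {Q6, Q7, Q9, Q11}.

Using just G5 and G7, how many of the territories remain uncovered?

Union of G5, G7 = {Q0, Q1, Q3, Q4, Q5, Q8, Q9}.
Not covered: Q2, Q6, Q7, Q10, Q11 — 5 territories.

5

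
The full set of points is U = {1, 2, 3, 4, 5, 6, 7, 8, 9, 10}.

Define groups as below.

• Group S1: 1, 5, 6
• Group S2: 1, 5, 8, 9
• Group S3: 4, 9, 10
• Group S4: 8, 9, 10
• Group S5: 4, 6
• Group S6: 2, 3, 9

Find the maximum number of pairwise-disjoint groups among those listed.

S2, S5 are pairwise disjoint (S2={1,5,8,9}; S5={4,6}).
Every remaining group overlaps one of these, and no 3 of the listed groups are pairwise disjoint, so 2 is the maximum.

2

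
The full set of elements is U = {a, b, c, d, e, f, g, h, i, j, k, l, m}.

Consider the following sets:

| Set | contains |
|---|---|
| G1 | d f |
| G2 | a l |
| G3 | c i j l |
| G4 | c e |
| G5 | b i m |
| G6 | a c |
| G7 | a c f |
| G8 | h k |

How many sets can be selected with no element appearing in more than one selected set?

G1, G2, G4, G5, G8 are pairwise disjoint (G1={d,f}; G2={a,l}; G4={c,e}; G5={b,i,m}; G8={h,k}).
Every remaining set overlaps one of these, and no 6 of the listed sets are pairwise disjoint, so 5 is the maximum.

5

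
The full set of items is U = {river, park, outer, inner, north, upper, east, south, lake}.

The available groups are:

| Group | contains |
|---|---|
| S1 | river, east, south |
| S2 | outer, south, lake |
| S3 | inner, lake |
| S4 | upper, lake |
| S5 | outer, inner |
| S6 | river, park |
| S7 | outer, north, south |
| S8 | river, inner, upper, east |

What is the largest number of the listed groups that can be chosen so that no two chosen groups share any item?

3

S3, S6, S7 are pairwise disjoint (S3={inner,lake}; S6={river,park}; S7={outer,north,south}).
Every remaining group overlaps one of these, and no 4 of the listed groups are pairwise disjoint, so 3 is the maximum.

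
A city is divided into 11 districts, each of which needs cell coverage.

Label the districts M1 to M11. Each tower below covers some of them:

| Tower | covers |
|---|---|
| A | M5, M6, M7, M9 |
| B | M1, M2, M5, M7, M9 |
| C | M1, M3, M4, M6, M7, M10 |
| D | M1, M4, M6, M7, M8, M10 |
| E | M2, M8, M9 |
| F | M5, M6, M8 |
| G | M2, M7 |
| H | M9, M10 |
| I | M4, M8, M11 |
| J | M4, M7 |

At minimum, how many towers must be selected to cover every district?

3

B and C and I together: B ∪ C ∪ I = {M1, M2, M3, M4, M5, M6, M7, M8, M9, M10, M11} — every district is covered.
Only C contains M3, so C is forced; the remaining 5 districts need at least 2 more towers (each remaining tower adds at most 3) — so at least 3 towers are needed, and 3 is optimal.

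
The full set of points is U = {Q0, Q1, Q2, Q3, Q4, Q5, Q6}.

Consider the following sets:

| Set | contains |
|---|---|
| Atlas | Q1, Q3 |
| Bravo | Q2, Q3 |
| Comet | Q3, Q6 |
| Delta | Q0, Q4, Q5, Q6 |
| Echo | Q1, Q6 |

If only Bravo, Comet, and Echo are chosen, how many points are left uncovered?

Union of Bravo, Comet, Echo = {Q1, Q2, Q3, Q6}.
Not covered: Q0, Q4, Q5 — 3 points.

3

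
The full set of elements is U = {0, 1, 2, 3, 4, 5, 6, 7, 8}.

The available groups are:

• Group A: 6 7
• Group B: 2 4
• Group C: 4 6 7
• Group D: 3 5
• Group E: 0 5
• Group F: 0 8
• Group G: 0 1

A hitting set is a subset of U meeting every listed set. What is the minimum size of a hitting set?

H = {0, 2, 3, 6} meets every group (each contains at least one member of H), and |H| = 4.
The groups A, B, D, G are pairwise disjoint, so any hitting set needs a separate element for each — at least 4. Hence 4 is optimal.

4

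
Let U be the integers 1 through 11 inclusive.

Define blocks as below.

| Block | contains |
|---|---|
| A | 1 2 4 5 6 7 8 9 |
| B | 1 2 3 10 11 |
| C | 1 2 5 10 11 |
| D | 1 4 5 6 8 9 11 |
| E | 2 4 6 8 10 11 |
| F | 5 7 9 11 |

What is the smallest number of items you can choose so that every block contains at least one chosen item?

H = {2, 9} meets every block (each contains at least one member of H), and |H| = 2.
No single item lies in every block, so at least 2 are needed and 2 is optimal.

2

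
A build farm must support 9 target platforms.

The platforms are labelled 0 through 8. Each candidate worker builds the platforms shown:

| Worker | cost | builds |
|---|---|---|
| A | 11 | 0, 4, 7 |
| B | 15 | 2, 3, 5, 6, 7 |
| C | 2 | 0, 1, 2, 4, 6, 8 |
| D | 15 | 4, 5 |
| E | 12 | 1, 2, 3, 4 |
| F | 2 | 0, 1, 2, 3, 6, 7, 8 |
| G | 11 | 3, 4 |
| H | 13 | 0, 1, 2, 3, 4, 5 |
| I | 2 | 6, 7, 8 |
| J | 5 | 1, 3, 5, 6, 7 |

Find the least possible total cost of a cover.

C, J together cover every platform (C ∪ J = {0, 1, 2, 3, 4, 5, 6, 7, 8}); total cost 2 + 5 = 7.
The greedy pick F, C, J costs 9; no covering selection beats 7.

7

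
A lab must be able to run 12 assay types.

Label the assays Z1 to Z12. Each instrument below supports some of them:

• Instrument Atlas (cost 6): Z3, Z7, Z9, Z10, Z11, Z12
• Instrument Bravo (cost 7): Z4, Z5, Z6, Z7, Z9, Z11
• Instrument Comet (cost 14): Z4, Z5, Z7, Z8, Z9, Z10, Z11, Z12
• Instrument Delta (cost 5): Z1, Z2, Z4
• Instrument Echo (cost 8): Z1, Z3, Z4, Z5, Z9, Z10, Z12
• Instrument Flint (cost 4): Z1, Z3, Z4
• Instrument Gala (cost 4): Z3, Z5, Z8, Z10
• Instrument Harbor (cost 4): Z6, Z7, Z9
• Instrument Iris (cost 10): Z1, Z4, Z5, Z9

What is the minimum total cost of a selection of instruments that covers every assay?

Atlas, Delta, Gala, Harbor together cover every assay (Atlas ∪ Delta ∪ Gala ∪ Harbor = {Z1, Z2, Z3, Z4, Z5, Z6, Z7, Z8, Z9, Z10, Z11, Z12}); total cost 6 + 5 + 4 + 4 = 19.
No covering selection has total cost below 19.

19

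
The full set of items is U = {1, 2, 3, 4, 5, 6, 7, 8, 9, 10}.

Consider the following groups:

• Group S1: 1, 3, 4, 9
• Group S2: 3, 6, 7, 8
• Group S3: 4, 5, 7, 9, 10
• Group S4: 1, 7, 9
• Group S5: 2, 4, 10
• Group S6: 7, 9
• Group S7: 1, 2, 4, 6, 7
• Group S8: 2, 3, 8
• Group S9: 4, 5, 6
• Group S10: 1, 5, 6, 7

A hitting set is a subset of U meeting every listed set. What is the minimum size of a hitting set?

3

The 3 items {4, 7, 8} hit every group.
The groups S6, S8, S9 are pairwise disjoint, so any hitting set needs a separate item for each — at least 3. Hence 3 is optimal.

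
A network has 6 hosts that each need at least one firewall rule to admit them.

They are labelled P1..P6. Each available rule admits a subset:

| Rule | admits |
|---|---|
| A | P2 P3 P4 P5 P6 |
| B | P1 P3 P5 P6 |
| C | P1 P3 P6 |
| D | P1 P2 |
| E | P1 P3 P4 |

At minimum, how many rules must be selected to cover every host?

2

A and E together: A ∪ E = {P1, P2, P3, P4, P5, P6} — every host is covered.
No single rule has all 6 hosts (the largest, A, has 5), so 2 is optimal.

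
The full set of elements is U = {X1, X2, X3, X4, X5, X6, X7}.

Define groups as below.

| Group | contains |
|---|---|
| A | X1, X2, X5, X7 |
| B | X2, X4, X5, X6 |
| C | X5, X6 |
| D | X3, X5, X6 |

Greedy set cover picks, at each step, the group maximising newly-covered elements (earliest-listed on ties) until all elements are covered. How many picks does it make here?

3

Greedy: pick A (covers 4 new) → pick B (covers 2 new) → pick D (covers 1 new). Total picks: 3.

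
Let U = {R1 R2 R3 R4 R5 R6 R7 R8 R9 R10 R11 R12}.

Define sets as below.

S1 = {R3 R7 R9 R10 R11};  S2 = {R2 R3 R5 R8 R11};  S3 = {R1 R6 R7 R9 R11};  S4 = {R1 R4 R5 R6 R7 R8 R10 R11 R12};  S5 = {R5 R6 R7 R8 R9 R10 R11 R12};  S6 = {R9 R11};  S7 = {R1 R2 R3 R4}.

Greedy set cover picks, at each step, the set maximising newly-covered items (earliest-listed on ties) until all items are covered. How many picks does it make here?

Greedy: pick S4 (covers 9 new) → pick S1 (covers 2 new) → pick S2 (covers 1 new). Total picks: 3.
(The true minimum cover uses only 2 sets, so greedy is not optimal here.)

3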